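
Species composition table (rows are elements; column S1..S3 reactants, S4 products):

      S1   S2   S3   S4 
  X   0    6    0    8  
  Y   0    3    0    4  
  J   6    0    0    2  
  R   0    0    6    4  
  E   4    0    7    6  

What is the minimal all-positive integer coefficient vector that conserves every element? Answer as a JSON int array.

X: 1·0+4·6+2·0 = 24 | 3·8 = 24
Y: 1·0+4·3+2·0 = 12 | 3·4 = 12
J: 1·6+4·0+2·0 = 6 | 3·2 = 6
R: 1·0+4·0+2·6 = 12 | 3·4 = 12
E: 1·4+4·0+2·7 = 18 | 3·6 = 18
gcd(1,4,2,3) = 1

Coefficients: [1, 4, 2, 3]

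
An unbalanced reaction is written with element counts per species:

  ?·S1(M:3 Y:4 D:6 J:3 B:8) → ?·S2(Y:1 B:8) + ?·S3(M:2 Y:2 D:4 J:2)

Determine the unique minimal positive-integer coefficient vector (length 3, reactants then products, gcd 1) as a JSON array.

M: 2·3 = 6 | 2·0+3·2 = 6
Y: 2·4 = 8 | 2·1+3·2 = 8
D: 2·6 = 12 | 2·0+3·4 = 12
J: 2·3 = 6 | 2·0+3·2 = 6
B: 2·8 = 16 | 2·8+3·0 = 16
gcd(2,2,3) = 1

Coefficients: [2, 2, 3]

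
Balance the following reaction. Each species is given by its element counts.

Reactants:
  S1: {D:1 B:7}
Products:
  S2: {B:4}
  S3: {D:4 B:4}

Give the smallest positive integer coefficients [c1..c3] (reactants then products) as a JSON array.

D: 4·1 = 4 | 6·0+1·4 = 4
B: 4·7 = 28 | 6·4+1·4 = 28
gcd(4,6,1) = 1

Coefficients: [4, 6, 1]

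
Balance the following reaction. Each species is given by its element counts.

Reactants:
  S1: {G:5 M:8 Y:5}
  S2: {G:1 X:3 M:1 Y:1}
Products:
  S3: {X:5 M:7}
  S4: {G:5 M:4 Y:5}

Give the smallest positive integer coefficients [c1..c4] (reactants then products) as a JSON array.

G: 5·5+5·1 = 30 | 3·0+6·5 = 30
X: 5·0+5·3 = 15 | 3·5+6·0 = 15
M: 5·8+5·1 = 45 | 3·7+6·4 = 45
Y: 5·5+5·1 = 30 | 3·0+6·5 = 30
gcd(5,5,3,6) = 1

Coefficients: [5, 5, 3, 6]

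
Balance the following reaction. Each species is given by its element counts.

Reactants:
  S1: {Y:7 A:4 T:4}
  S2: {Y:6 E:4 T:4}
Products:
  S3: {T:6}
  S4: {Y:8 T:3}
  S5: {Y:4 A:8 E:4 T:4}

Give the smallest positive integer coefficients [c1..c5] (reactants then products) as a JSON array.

Y: 6·7+3·6 = 60 | 1·0+6·8+3·4 = 60
A: 6·4+3·0 = 24 | 1·0+6·0+3·8 = 24
E: 6·0+3·4 = 12 | 1·0+6·0+3·4 = 12
T: 6·4+3·4 = 36 | 1·6+6·3+3·4 = 36
gcd(6,3,1,6,3) = 1

Coefficients: [6, 3, 1, 6, 3]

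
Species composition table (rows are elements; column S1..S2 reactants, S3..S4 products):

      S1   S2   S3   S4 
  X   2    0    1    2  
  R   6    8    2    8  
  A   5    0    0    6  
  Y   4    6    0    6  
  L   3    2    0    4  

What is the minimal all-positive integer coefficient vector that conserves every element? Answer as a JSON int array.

Coefficients: [6, 1, 2, 5]

X: 6·2+1·0 = 12 | 2·1+5·2 = 12
R: 6·6+1·8 = 44 | 2·2+5·8 = 44
A: 6·5+1·0 = 30 | 2·0+5·6 = 30
Y: 6·4+1·6 = 30 | 2·0+5·6 = 30
L: 6·3+1·2 = 20 | 2·0+5·4 = 20
gcd(6,1,2,5) = 1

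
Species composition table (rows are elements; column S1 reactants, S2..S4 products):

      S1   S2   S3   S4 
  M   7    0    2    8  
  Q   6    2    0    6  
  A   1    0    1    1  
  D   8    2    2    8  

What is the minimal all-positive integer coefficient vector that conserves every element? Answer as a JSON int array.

M: 6·7 = 42 | 3·0+1·2+5·8 = 42
Q: 6·6 = 36 | 3·2+1·0+5·6 = 36
A: 6·1 = 6 | 3·0+1·1+5·1 = 6
D: 6·8 = 48 | 3·2+1·2+5·8 = 48
gcd(6,3,1,5) = 1

Coefficients: [6, 3, 1, 5]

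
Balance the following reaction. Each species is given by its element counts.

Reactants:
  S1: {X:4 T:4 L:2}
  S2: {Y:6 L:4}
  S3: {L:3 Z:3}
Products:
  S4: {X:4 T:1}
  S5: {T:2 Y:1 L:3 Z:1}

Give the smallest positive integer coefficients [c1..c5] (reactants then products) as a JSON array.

X: 4·4+1·0+2·0 = 16 | 4·4+6·0 = 16
T: 4·4+1·0+2·0 = 16 | 4·1+6·2 = 16
Y: 4·0+1·6+2·0 = 6 | 4·0+6·1 = 6
L: 4·2+1·4+2·3 = 18 | 4·0+6·3 = 18
Z: 4·0+1·0+2·3 = 6 | 4·0+6·1 = 6
gcd(4,1,2,4,6) = 1

Coefficients: [4, 1, 2, 4, 6]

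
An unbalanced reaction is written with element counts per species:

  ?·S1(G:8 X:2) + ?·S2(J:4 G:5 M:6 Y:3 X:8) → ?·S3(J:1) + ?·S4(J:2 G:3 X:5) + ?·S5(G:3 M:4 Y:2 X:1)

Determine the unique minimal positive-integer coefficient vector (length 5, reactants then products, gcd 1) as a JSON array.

Coefficients: [1, 2, 2, 3, 3]

J: 1·0+2·4 = 8 | 2·1+3·2+3·0 = 8
G: 1·8+2·5 = 18 | 2·0+3·3+3·3 = 18
M: 1·0+2·6 = 12 | 2·0+3·0+3·4 = 12
Y: 1·0+2·3 = 6 | 2·0+3·0+3·2 = 6
X: 1·2+2·8 = 18 | 2·0+3·5+3·1 = 18
gcd(1,2,2,3,3) = 1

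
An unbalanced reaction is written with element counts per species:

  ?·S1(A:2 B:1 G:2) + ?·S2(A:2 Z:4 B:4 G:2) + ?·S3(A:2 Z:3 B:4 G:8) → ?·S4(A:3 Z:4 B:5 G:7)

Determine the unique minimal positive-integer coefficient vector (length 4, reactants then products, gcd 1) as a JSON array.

A: 2·2+3·2+4·2 = 18 | 6·3 = 18
Z: 2·0+3·4+4·3 = 24 | 6·4 = 24
B: 2·1+3·4+4·4 = 30 | 6·5 = 30
G: 2·2+3·2+4·8 = 42 | 6·7 = 42
gcd(2,3,4,6) = 1

Coefficients: [2, 3, 4, 6]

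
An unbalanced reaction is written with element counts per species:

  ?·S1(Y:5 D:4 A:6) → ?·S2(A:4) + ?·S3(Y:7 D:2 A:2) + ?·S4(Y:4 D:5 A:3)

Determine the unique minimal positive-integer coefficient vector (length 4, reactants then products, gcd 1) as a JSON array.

Y: 6·5 = 30 | 5·0+2·7+4·4 = 30
D: 6·4 = 24 | 5·0+2·2+4·5 = 24
A: 6·6 = 36 | 5·4+2·2+4·3 = 36
gcd(6,5,2,4) = 1

Coefficients: [6, 5, 2, 4]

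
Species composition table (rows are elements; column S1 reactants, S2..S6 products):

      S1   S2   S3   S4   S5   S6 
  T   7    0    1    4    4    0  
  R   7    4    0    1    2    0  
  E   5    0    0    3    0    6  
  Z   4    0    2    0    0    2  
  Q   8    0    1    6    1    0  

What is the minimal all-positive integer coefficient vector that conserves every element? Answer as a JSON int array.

Coefficients: [3, 4, 5, 3, 1, 1]

T: 3·7 = 21 | 4·0+5·1+3·4+1·4+1·0 = 21
R: 3·7 = 21 | 4·4+5·0+3·1+1·2+1·0 = 21
E: 3·5 = 15 | 4·0+5·0+3·3+1·0+1·6 = 15
Z: 3·4 = 12 | 4·0+5·2+3·0+1·0+1·2 = 12
Q: 3·8 = 24 | 4·0+5·1+3·6+1·1+1·0 = 24
gcd(3,4,5,3,1,1) = 1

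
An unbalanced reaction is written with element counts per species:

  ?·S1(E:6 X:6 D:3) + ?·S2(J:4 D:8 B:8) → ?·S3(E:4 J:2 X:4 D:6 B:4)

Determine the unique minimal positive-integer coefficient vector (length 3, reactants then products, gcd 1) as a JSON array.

E: 4·6+3·0 = 24 | 6·4 = 24
J: 4·0+3·4 = 12 | 6·2 = 12
X: 4·6+3·0 = 24 | 6·4 = 24
D: 4·3+3·8 = 36 | 6·6 = 36
B: 4·0+3·8 = 24 | 6·4 = 24
gcd(4,3,6) = 1

Coefficients: [4, 3, 6]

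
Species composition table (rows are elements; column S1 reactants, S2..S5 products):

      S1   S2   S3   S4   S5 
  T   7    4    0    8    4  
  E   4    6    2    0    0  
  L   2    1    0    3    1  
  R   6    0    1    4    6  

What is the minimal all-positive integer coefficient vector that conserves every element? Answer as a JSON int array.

Coefficients: [4, 2, 2, 1, 3]

T: 4·7 = 28 | 2·4+2·0+1·8+3·4 = 28
E: 4·4 = 16 | 2·6+2·2+1·0+3·0 = 16
L: 4·2 = 8 | 2·1+2·0+1·3+3·1 = 8
R: 4·6 = 24 | 2·0+2·1+1·4+3·6 = 24
gcd(4,2,2,1,3) = 1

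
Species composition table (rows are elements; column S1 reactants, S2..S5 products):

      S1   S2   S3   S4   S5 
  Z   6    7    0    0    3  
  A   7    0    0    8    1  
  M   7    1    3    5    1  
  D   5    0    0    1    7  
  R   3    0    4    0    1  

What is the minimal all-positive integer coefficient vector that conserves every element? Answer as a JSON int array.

Coefficients: [5, 3, 3, 4, 3]

Z: 5·6 = 30 | 3·7+3·0+4·0+3·3 = 30
A: 5·7 = 35 | 3·0+3·0+4·8+3·1 = 35
M: 5·7 = 35 | 3·1+3·3+4·5+3·1 = 35
D: 5·5 = 25 | 3·0+3·0+4·1+3·7 = 25
R: 5·3 = 15 | 3·0+3·4+4·0+3·1 = 15
gcd(5,3,3,4,3) = 1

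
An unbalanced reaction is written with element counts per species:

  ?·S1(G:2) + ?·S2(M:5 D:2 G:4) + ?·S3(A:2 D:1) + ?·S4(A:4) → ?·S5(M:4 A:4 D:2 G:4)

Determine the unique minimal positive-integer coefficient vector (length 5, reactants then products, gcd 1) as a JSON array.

Coefficients: [2, 4, 2, 4, 5]

M: 2·0+4·5+2·0+4·0 = 20 | 5·4 = 20
A: 2·0+4·0+2·2+4·4 = 20 | 5·4 = 20
D: 2·0+4·2+2·1+4·0 = 10 | 5·2 = 10
G: 2·2+4·4+2·0+4·0 = 20 | 5·4 = 20
gcd(2,4,2,4,5) = 1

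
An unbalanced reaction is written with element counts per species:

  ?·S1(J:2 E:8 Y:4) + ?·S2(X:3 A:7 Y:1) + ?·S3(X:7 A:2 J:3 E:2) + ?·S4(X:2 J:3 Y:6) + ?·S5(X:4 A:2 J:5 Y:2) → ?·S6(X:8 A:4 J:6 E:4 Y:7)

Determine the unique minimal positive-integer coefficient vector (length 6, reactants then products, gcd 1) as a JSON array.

Coefficients: [2, 2, 4, 5, 1, 6]

X: 2·0+2·3+4·7+5·2+1·4 = 48 | 6·8 = 48
A: 2·0+2·7+4·2+5·0+1·2 = 24 | 6·4 = 24
J: 2·2+2·0+4·3+5·3+1·5 = 36 | 6·6 = 36
E: 2·8+2·0+4·2+5·0+1·0 = 24 | 6·4 = 24
Y: 2·4+2·1+4·0+5·6+1·2 = 42 | 6·7 = 42
gcd(2,2,4,5,1,6) = 1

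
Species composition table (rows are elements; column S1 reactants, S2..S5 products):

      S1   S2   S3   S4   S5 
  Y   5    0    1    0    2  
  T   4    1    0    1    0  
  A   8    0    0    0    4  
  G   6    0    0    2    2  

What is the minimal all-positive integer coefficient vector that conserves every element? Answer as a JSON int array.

Y: 1·5 = 5 | 3·0+1·1+1·0+2·2 = 5
T: 1·4 = 4 | 3·1+1·0+1·1+2·0 = 4
A: 1·8 = 8 | 3·0+1·0+1·0+2·4 = 8
G: 1·6 = 6 | 3·0+1·0+1·2+2·2 = 6
gcd(1,3,1,1,2) = 1

Coefficients: [1, 3, 1, 1, 2]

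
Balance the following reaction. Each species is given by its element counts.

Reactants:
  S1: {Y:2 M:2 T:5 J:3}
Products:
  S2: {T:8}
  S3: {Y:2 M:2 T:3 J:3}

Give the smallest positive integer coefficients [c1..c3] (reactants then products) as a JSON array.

Coefficients: [4, 1, 4]

Y: 4·2 = 8 | 1·0+4·2 = 8
M: 4·2 = 8 | 1·0+4·2 = 8
T: 4·5 = 20 | 1·8+4·3 = 20
J: 4·3 = 12 | 1·0+4·3 = 12
gcd(4,1,4) = 1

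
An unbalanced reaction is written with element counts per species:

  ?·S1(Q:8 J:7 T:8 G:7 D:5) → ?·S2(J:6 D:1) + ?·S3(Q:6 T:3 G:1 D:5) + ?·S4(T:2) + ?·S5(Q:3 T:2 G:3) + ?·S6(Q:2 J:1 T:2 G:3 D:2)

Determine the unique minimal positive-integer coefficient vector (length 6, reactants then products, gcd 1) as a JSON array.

Coefficients: [5, 5, 2, 6, 6, 5]

Q: 5·8 = 40 | 5·0+2·6+6·0+6·3+5·2 = 40
J: 5·7 = 35 | 5·6+2·0+6·0+6·0+5·1 = 35
T: 5·8 = 40 | 5·0+2·3+6·2+6·2+5·2 = 40
G: 5·7 = 35 | 5·0+2·1+6·0+6·3+5·3 = 35
D: 5·5 = 25 | 5·1+2·5+6·0+6·0+5·2 = 25
gcd(5,5,2,6,6,5) = 1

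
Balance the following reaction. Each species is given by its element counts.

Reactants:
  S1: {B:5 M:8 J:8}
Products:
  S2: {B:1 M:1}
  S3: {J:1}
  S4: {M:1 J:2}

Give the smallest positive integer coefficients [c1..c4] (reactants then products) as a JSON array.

B: 1·5 = 5 | 5·1+2·0+3·0 = 5
M: 1·8 = 8 | 5·1+2·0+3·1 = 8
J: 1·8 = 8 | 5·0+2·1+3·2 = 8
gcd(1,5,2,3) = 1

Coefficients: [1, 5, 2, 3]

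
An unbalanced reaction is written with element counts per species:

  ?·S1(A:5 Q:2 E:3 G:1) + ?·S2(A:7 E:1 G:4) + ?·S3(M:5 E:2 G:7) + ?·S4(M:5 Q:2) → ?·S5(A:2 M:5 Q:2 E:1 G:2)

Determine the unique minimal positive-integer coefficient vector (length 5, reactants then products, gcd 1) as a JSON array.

A: 1·5+1·7+1·0+5·0 = 12 | 6·2 = 12
M: 1·0+1·0+1·5+5·5 = 30 | 6·5 = 30
Q: 1·2+1·0+1·0+5·2 = 12 | 6·2 = 12
E: 1·3+1·1+1·2+5·0 = 6 | 6·1 = 6
G: 1·1+1·4+1·7+5·0 = 12 | 6·2 = 12
gcd(1,1,1,5,6) = 1

Coefficients: [1, 1, 1, 5, 6]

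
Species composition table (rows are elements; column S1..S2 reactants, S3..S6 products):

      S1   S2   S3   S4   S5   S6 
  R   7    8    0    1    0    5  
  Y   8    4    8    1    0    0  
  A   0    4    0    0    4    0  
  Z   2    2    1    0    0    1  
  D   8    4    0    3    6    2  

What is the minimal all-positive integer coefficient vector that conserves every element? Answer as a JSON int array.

R: 3·7+1·8 = 29 | 3·0+4·1+1·0+5·5 = 29
Y: 3·8+1·4 = 28 | 3·8+4·1+1·0+5·0 = 28
A: 3·0+1·4 = 4 | 3·0+4·0+1·4+5·0 = 4
Z: 3·2+1·2 = 8 | 3·1+4·0+1·0+5·1 = 8
D: 3·8+1·4 = 28 | 3·0+4·3+1·6+5·2 = 28
gcd(3,1,3,4,1,5) = 1

Coefficients: [3, 1, 3, 4, 1, 5]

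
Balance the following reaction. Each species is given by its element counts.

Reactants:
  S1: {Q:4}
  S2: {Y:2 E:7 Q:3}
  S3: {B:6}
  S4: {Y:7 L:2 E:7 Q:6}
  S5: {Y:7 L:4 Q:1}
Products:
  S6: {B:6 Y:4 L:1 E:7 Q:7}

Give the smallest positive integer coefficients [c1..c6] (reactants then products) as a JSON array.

Coefficients: [5, 5, 6, 1, 1, 6]

B: 5·0+5·0+6·6+1·0+1·0 = 36 | 6·6 = 36
Y: 5·0+5·2+6·0+1·7+1·7 = 24 | 6·4 = 24
L: 5·0+5·0+6·0+1·2+1·4 = 6 | 6·1 = 6
E: 5·0+5·7+6·0+1·7+1·0 = 42 | 6·7 = 42
Q: 5·4+5·3+6·0+1·6+1·1 = 42 | 6·7 = 42
gcd(5,5,6,1,1,6) = 1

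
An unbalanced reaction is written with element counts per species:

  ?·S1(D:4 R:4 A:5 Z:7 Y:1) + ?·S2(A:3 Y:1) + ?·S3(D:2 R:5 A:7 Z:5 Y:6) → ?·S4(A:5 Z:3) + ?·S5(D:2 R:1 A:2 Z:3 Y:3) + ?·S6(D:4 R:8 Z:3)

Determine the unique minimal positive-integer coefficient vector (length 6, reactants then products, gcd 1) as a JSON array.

D: 5·4+1·0+2·2 = 24 | 6·0+6·2+3·4 = 24
R: 5·4+1·0+2·5 = 30 | 6·0+6·1+3·8 = 30
A: 5·5+1·3+2·7 = 42 | 6·5+6·2+3·0 = 42
Z: 5·7+1·0+2·5 = 45 | 6·3+6·3+3·3 = 45
Y: 5·1+1·1+2·6 = 18 | 6·0+6·3+3·0 = 18
gcd(5,1,2,6,6,3) = 1

Coefficients: [5, 1, 2, 6, 6, 3]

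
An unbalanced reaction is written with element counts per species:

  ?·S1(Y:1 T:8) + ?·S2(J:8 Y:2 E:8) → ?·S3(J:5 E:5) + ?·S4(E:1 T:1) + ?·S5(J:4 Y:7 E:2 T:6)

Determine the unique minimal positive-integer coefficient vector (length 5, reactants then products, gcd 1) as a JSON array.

J: 1·0+3·8 = 24 | 4·5+2·0+1·4 = 24
Y: 1·1+3·2 = 7 | 4·0+2·0+1·7 = 7
E: 1·0+3·8 = 24 | 4·5+2·1+1·2 = 24
T: 1·8+3·0 = 8 | 4·0+2·1+1·6 = 8
gcd(1,3,4,2,1) = 1

Coefficients: [1, 3, 4, 2, 1]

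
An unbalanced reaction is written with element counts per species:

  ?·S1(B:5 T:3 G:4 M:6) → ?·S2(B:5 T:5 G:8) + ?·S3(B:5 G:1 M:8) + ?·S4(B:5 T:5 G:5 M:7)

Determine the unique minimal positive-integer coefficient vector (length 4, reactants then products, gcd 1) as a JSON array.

B: 5·5 = 25 | 1·5+2·5+2·5 = 25
T: 5·3 = 15 | 1·5+2·0+2·5 = 15
G: 5·4 = 20 | 1·8+2·1+2·5 = 20
M: 5·6 = 30 | 1·0+2·8+2·7 = 30
gcd(5,1,2,2) = 1

Coefficients: [5, 1, 2, 2]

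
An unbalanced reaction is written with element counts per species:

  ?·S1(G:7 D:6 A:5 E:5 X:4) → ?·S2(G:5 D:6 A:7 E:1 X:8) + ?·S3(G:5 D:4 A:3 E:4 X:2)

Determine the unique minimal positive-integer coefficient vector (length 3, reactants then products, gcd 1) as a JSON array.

G: 5·7 = 35 | 1·5+6·5 = 35
D: 5·6 = 30 | 1·6+6·4 = 30
A: 5·5 = 25 | 1·7+6·3 = 25
E: 5·5 = 25 | 1·1+6·4 = 25
X: 5·4 = 20 | 1·8+6·2 = 20
gcd(5,1,6) = 1

Coefficients: [5, 1, 6]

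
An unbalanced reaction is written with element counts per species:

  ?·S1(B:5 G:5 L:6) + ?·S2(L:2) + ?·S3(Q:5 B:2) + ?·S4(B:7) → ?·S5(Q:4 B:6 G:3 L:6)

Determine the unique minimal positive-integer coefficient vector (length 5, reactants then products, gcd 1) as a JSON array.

Q: 3·0+6·0+4·5+1·0 = 20 | 5·4 = 20
B: 3·5+6·0+4·2+1·7 = 30 | 5·6 = 30
G: 3·5+6·0+4·0+1·0 = 15 | 5·3 = 15
L: 3·6+6·2+4·0+1·0 = 30 | 5·6 = 30
gcd(3,6,4,1,5) = 1

Coefficients: [3, 6, 4, 1, 5]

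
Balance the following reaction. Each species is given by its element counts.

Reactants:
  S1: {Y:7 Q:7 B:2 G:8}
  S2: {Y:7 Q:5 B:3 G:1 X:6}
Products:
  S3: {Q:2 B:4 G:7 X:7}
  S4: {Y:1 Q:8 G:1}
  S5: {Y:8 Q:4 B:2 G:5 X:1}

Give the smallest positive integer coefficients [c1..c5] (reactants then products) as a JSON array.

Coefficients: [4, 2, 1, 2, 5]

Y: 4·7+2·7 = 42 | 1·0+2·1+5·8 = 42
Q: 4·7+2·5 = 38 | 1·2+2·8+5·4 = 38
B: 4·2+2·3 = 14 | 1·4+2·0+5·2 = 14
G: 4·8+2·1 = 34 | 1·7+2·1+5·5 = 34
X: 4·0+2·6 = 12 | 1·7+2·0+5·1 = 12
gcd(4,2,1,2,5) = 1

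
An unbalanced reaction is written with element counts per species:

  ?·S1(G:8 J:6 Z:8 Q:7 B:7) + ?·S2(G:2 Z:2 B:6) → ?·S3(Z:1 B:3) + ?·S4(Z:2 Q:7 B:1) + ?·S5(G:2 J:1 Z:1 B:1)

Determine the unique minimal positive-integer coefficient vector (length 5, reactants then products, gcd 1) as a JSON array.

G: 1·8+2·2 = 12 | 4·0+1·0+6·2 = 12
J: 1·6+2·0 = 6 | 4·0+1·0+6·1 = 6
Z: 1·8+2·2 = 12 | 4·1+1·2+6·1 = 12
Q: 1·7+2·0 = 7 | 4·0+1·7+6·0 = 7
B: 1·7+2·6 = 19 | 4·3+1·1+6·1 = 19
gcd(1,2,4,1,6) = 1

Coefficients: [1, 2, 4, 1, 6]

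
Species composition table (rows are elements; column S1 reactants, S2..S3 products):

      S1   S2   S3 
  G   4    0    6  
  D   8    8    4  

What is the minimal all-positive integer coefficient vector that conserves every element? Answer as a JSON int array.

G: 3·4 = 12 | 2·0+2·6 = 12
D: 3·8 = 24 | 2·8+2·4 = 24
gcd(3,2,2) = 1

Coefficients: [3, 2, 2]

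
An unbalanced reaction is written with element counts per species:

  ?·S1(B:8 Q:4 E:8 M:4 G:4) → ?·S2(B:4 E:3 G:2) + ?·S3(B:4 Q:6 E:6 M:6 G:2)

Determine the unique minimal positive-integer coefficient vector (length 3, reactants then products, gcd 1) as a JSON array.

B: 3·8 = 24 | 4·4+2·4 = 24
Q: 3·4 = 12 | 4·0+2·6 = 12
E: 3·8 = 24 | 4·3+2·6 = 24
M: 3·4 = 12 | 4·0+2·6 = 12
G: 3·4 = 12 | 4·2+2·2 = 12
gcd(3,4,2) = 1

Coefficients: [3, 4, 2]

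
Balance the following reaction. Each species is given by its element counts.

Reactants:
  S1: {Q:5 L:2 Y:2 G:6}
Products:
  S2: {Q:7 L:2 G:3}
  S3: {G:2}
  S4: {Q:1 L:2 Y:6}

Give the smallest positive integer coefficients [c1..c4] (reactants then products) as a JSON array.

Q: 3·5 = 15 | 2·7+6·0+1·1 = 15
L: 3·2 = 6 | 2·2+6·0+1·2 = 6
Y: 3·2 = 6 | 2·0+6·0+1·6 = 6
G: 3·6 = 18 | 2·3+6·2+1·0 = 18
gcd(3,2,6,1) = 1

Coefficients: [3, 2, 6, 1]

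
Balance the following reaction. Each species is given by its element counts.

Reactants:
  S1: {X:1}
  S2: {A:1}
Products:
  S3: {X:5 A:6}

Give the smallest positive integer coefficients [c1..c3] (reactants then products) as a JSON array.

X: 5·1+6·0 = 5 | 1·5 = 5
A: 5·0+6·1 = 6 | 1·6 = 6
gcd(5,6,1) = 1

Coefficients: [5, 6, 1]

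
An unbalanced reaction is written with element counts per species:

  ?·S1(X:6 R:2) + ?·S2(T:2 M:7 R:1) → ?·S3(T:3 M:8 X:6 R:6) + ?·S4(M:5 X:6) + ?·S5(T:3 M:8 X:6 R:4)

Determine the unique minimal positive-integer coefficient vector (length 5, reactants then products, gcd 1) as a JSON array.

Coefficients: [6, 6, 1, 2, 3]

T: 6·0+6·2 = 12 | 1·3+2·0+3·3 = 12
M: 6·0+6·7 = 42 | 1·8+2·5+3·8 = 42
X: 6·6+6·0 = 36 | 1·6+2·6+3·6 = 36
R: 6·2+6·1 = 18 | 1·6+2·0+3·4 = 18
gcd(6,6,1,2,3) = 1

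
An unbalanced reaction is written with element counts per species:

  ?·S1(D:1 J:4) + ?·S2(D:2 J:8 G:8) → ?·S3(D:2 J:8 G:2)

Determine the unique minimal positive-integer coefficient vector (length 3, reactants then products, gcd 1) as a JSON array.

Coefficients: [6, 1, 4]

D: 6·1+1·2 = 8 | 4·2 = 8
J: 6·4+1·8 = 32 | 4·8 = 32
G: 6·0+1·8 = 8 | 4·2 = 8
gcd(6,1,4) = 1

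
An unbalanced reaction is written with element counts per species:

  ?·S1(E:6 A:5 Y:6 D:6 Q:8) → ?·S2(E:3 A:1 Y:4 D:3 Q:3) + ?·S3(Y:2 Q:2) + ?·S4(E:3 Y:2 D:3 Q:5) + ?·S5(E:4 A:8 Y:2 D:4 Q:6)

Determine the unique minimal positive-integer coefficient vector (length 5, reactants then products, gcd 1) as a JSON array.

Coefficients: [6, 6, 1, 2, 3]

E: 6·6 = 36 | 6·3+1·0+2·3+3·4 = 36
A: 6·5 = 30 | 6·1+1·0+2·0+3·8 = 30
Y: 6·6 = 36 | 6·4+1·2+2·2+3·2 = 36
D: 6·6 = 36 | 6·3+1·0+2·3+3·4 = 36
Q: 6·8 = 48 | 6·3+1·2+2·5+3·6 = 48
gcd(6,6,1,2,3) = 1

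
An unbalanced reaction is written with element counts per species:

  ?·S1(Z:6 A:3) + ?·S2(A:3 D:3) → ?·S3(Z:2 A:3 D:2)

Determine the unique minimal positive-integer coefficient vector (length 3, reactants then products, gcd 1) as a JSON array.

Coefficients: [1, 2, 3]

Z: 1·6+2·0 = 6 | 3·2 = 6
A: 1·3+2·3 = 9 | 3·3 = 9
D: 1·0+2·3 = 6 | 3·2 = 6
gcd(1,2,3) = 1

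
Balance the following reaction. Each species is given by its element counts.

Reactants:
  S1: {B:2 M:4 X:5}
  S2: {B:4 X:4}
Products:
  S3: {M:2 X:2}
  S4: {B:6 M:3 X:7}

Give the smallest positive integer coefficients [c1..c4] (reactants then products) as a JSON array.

Coefficients: [4, 1, 5, 2]

B: 4·2+1·4 = 12 | 5·0+2·6 = 12
M: 4·4+1·0 = 16 | 5·2+2·3 = 16
X: 4·5+1·4 = 24 | 5·2+2·7 = 24
gcd(4,1,5,2) = 1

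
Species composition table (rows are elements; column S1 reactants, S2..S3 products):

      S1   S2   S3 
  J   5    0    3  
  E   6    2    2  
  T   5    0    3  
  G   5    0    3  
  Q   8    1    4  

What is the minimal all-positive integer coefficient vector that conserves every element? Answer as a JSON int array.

J: 3·5 = 15 | 4·0+5·3 = 15
E: 3·6 = 18 | 4·2+5·2 = 18
T: 3·5 = 15 | 4·0+5·3 = 15
G: 3·5 = 15 | 4·0+5·3 = 15
Q: 3·8 = 24 | 4·1+5·4 = 24
gcd(3,4,5) = 1

Coefficients: [3, 4, 5]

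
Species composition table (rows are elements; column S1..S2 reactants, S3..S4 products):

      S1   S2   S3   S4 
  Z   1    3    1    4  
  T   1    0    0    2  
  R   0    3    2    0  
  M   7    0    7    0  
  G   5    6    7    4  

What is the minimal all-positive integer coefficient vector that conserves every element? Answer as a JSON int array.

Coefficients: [6, 4, 6, 3]

Z: 6·1+4·3 = 18 | 6·1+3·4 = 18
T: 6·1+4·0 = 6 | 6·0+3·2 = 6
R: 6·0+4·3 = 12 | 6·2+3·0 = 12
M: 6·7+4·0 = 42 | 6·7+3·0 = 42
G: 6·5+4·6 = 54 | 6·7+3·4 = 54
gcd(6,4,6,3) = 1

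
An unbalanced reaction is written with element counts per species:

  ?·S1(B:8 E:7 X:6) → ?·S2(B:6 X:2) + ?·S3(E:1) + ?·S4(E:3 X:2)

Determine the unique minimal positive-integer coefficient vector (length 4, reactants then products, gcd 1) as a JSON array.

B: 3·8 = 24 | 4·6+6·0+5·0 = 24
E: 3·7 = 21 | 4·0+6·1+5·3 = 21
X: 3·6 = 18 | 4·2+6·0+5·2 = 18
gcd(3,4,6,5) = 1

Coefficients: [3, 4, 6, 5]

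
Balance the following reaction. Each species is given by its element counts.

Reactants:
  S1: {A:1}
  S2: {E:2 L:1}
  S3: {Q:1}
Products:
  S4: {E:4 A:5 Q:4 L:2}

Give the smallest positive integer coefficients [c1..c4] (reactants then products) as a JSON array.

Coefficients: [5, 2, 4, 1]

E: 5·0+2·2+4·0 = 4 | 1·4 = 4
A: 5·1+2·0+4·0 = 5 | 1·5 = 5
Q: 5·0+2·0+4·1 = 4 | 1·4 = 4
L: 5·0+2·1+4·0 = 2 | 1·2 = 2
gcd(5,2,4,1) = 1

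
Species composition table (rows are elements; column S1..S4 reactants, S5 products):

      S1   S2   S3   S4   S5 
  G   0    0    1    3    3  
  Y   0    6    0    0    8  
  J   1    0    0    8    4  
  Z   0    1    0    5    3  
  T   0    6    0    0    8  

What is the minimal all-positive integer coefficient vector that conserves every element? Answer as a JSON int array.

Coefficients: [4, 4, 6, 1, 3]

G: 4·0+4·0+6·1+1·3 = 9 | 3·3 = 9
Y: 4·0+4·6+6·0+1·0 = 24 | 3·8 = 24
J: 4·1+4·0+6·0+1·8 = 12 | 3·4 = 12
Z: 4·0+4·1+6·0+1·5 = 9 | 3·3 = 9
T: 4·0+4·6+6·0+1·0 = 24 | 3·8 = 24
gcd(4,4,6,1,3) = 1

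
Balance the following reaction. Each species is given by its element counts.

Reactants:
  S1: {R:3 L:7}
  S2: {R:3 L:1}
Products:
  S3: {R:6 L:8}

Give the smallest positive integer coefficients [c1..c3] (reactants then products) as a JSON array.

R: 1·3+1·3 = 6 | 1·6 = 6
L: 1·7+1·1 = 8 | 1·8 = 8
gcd(1,1,1) = 1

Coefficients: [1, 1, 1]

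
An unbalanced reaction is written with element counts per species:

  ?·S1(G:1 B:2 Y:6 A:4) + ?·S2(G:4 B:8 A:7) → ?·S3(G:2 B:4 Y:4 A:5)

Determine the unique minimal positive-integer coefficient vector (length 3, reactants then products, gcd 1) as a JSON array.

G: 2·1+1·4 = 6 | 3·2 = 6
B: 2·2+1·8 = 12 | 3·4 = 12
Y: 2·6+1·0 = 12 | 3·4 = 12
A: 2·4+1·7 = 15 | 3·5 = 15
gcd(2,1,3) = 1

Coefficients: [2, 1, 3]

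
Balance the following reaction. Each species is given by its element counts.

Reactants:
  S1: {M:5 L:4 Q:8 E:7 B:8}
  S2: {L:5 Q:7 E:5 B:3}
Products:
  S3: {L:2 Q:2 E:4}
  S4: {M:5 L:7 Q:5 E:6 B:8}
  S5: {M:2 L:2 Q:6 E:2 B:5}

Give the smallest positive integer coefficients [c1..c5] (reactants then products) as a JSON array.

Coefficients: [3, 3, 5, 1, 5]

M: 3·5+3·0 = 15 | 5·0+1·5+5·2 = 15
L: 3·4+3·5 = 27 | 5·2+1·7+5·2 = 27
Q: 3·8+3·7 = 45 | 5·2+1·5+5·6 = 45
E: 3·7+3·5 = 36 | 5·4+1·6+5·2 = 36
B: 3·8+3·3 = 33 | 5·0+1·8+5·5 = 33
gcd(3,3,5,1,5) = 1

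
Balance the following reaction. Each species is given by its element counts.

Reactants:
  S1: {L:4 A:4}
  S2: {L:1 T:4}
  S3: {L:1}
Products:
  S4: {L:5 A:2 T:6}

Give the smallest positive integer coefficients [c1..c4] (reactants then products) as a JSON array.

L: 1·4+3·1+3·1 = 10 | 2·5 = 10
A: 1·4+3·0+3·0 = 4 | 2·2 = 4
T: 1·0+3·4+3·0 = 12 | 2·6 = 12
gcd(1,3,3,2) = 1

Coefficients: [1, 3, 3, 2]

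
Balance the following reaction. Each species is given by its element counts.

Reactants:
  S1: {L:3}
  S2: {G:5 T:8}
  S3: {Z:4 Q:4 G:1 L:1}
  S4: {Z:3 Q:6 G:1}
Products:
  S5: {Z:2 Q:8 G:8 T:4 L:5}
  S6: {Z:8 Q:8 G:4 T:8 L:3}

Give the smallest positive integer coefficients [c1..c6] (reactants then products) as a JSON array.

Coefficients: [5, 4, 4, 4, 2, 3]

Z: 5·0+4·0+4·4+4·3 = 28 | 2·2+3·8 = 28
Q: 5·0+4·0+4·4+4·6 = 40 | 2·8+3·8 = 40
G: 5·0+4·5+4·1+4·1 = 28 | 2·8+3·4 = 28
T: 5·0+4·8+4·0+4·0 = 32 | 2·4+3·8 = 32
L: 5·3+4·0+4·1+4·0 = 19 | 2·5+3·3 = 19
gcd(5,4,4,4,2,3) = 1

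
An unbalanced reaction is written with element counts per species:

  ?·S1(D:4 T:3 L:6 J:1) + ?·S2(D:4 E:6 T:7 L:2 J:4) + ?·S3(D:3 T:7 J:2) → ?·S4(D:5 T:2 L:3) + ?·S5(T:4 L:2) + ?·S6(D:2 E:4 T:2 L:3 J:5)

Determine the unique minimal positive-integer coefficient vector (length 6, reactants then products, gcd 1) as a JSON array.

D: 5·4+2·4+1·3 = 31 | 5·5+5·0+3·2 = 31
E: 5·0+2·6+1·0 = 12 | 5·0+5·0+3·4 = 12
T: 5·3+2·7+1·7 = 36 | 5·2+5·4+3·2 = 36
L: 5·6+2·2+1·0 = 34 | 5·3+5·2+3·3 = 34
J: 5·1+2·4+1·2 = 15 | 5·0+5·0+3·5 = 15
gcd(5,2,1,5,5,3) = 1

Coefficients: [5, 2, 1, 5, 5, 3]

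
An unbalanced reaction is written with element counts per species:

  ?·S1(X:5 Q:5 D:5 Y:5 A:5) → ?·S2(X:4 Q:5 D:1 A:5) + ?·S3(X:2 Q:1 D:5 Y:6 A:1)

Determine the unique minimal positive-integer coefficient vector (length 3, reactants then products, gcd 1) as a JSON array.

Coefficients: [6, 5, 5]

X: 6·5 = 30 | 5·4+5·2 = 30
Q: 6·5 = 30 | 5·5+5·1 = 30
D: 6·5 = 30 | 5·1+5·5 = 30
Y: 6·5 = 30 | 5·0+5·6 = 30
A: 6·5 = 30 | 5·5+5·1 = 30
gcd(6,5,5) = 1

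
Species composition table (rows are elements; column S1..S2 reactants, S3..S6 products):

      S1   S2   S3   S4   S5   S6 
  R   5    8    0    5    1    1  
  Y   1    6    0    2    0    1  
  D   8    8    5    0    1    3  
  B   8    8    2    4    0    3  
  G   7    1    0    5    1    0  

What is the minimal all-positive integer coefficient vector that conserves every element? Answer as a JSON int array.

Coefficients: [4, 2, 5, 5, 5, 6]

R: 4·5+2·8 = 36 | 5·0+5·5+5·1+6·1 = 36
Y: 4·1+2·6 = 16 | 5·0+5·2+5·0+6·1 = 16
D: 4·8+2·8 = 48 | 5·5+5·0+5·1+6·3 = 48
B: 4·8+2·8 = 48 | 5·2+5·4+5·0+6·3 = 48
G: 4·7+2·1 = 30 | 5·0+5·5+5·1+6·0 = 30
gcd(4,2,5,5,5,6) = 1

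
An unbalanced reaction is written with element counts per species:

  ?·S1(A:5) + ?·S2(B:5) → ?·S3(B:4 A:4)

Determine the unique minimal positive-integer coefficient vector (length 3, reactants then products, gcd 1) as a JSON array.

B: 4·0+4·5 = 20 | 5·4 = 20
A: 4·5+4·0 = 20 | 5·4 = 20
gcd(4,4,5) = 1

Coefficients: [4, 4, 5]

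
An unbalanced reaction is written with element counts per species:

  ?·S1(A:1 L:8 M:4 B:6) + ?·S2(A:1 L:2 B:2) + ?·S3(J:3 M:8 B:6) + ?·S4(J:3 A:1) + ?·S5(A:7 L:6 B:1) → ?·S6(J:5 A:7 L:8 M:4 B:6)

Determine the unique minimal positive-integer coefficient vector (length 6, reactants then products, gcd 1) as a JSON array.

Coefficients: [1, 2, 1, 4, 2, 3]

J: 1·0+2·0+1·3+4·3+2·0 = 15 | 3·5 = 15
A: 1·1+2·1+1·0+4·1+2·7 = 21 | 3·7 = 21
L: 1·8+2·2+1·0+4·0+2·6 = 24 | 3·8 = 24
M: 1·4+2·0+1·8+4·0+2·0 = 12 | 3·4 = 12
B: 1·6+2·2+1·6+4·0+2·1 = 18 | 3·6 = 18
gcd(1,2,1,4,2,3) = 1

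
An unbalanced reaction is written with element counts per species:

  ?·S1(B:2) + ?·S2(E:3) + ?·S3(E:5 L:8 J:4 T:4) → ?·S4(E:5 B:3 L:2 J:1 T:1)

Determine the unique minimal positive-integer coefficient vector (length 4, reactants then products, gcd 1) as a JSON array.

Coefficients: [6, 5, 1, 4]

E: 6·0+5·3+1·5 = 20 | 4·5 = 20
B: 6·2+5·0+1·0 = 12 | 4·3 = 12
L: 6·0+5·0+1·8 = 8 | 4·2 = 8
J: 6·0+5·0+1·4 = 4 | 4·1 = 4
T: 6·0+5·0+1·4 = 4 | 4·1 = 4
gcd(6,5,1,4) = 1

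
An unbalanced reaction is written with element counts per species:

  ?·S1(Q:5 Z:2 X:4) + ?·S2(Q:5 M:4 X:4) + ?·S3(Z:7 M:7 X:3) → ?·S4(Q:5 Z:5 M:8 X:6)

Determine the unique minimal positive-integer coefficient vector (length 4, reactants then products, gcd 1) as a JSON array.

Coefficients: [1, 5, 4, 6]

Q: 1·5+5·5+4·0 = 30 | 6·5 = 30
Z: 1·2+5·0+4·7 = 30 | 6·5 = 30
M: 1·0+5·4+4·7 = 48 | 6·8 = 48
X: 1·4+5·4+4·3 = 36 | 6·6 = 36
gcd(1,5,4,6) = 1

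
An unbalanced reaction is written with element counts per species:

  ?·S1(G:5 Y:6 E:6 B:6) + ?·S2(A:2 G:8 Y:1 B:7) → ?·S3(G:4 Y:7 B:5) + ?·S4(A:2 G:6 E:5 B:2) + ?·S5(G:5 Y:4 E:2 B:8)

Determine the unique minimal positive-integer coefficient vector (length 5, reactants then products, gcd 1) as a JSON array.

Coefficients: [5, 4, 2, 4, 5]

A: 5·0+4·2 = 8 | 2·0+4·2+5·0 = 8
G: 5·5+4·8 = 57 | 2·4+4·6+5·5 = 57
Y: 5·6+4·1 = 34 | 2·7+4·0+5·4 = 34
E: 5·6+4·0 = 30 | 2·0+4·5+5·2 = 30
B: 5·6+4·7 = 58 | 2·5+4·2+5·8 = 58
gcd(5,4,2,4,5) = 1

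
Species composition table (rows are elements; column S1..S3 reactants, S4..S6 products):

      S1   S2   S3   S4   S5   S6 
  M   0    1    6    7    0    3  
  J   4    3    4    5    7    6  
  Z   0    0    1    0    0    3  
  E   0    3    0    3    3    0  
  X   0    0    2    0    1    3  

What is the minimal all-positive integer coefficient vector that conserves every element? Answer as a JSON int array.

Coefficients: [3, 6, 3, 3, 3, 1]

M: 3·0+6·1+3·6 = 24 | 3·7+3·0+1·3 = 24
J: 3·4+6·3+3·4 = 42 | 3·5+3·7+1·6 = 42
Z: 3·0+6·0+3·1 = 3 | 3·0+3·0+1·3 = 3
E: 3·0+6·3+3·0 = 18 | 3·3+3·3+1·0 = 18
X: 3·0+6·0+3·2 = 6 | 3·0+3·1+1·3 = 6
gcd(3,6,3,3,3,1) = 1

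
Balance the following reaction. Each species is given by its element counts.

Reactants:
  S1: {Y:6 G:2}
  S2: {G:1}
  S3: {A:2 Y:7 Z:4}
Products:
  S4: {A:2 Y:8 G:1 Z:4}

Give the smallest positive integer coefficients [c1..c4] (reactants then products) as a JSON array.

A: 1·0+4·0+6·2 = 12 | 6·2 = 12
Y: 1·6+4·0+6·7 = 48 | 6·8 = 48
G: 1·2+4·1+6·0 = 6 | 6·1 = 6
Z: 1·0+4·0+6·4 = 24 | 6·4 = 24
gcd(1,4,6,6) = 1

Coefficients: [1, 4, 6, 6]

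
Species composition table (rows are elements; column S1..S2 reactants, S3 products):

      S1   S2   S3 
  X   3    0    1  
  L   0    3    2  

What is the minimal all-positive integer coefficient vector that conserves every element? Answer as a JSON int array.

X: 1·3+2·0 = 3 | 3·1 = 3
L: 1·0+2·3 = 6 | 3·2 = 6
gcd(1,2,3) = 1

Coefficients: [1, 2, 3]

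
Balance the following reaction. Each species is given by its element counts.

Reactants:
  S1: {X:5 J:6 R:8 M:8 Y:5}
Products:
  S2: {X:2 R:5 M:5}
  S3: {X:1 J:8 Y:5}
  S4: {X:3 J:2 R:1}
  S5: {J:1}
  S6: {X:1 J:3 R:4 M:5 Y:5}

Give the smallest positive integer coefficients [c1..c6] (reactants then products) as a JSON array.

Coefficients: [5, 4, 1, 4, 2, 4]

X: 5·5 = 25 | 4·2+1·1+4·3+2·0+4·1 = 25
J: 5·6 = 30 | 4·0+1·8+4·2+2·1+4·3 = 30
R: 5·8 = 40 | 4·5+1·0+4·1+2·0+4·4 = 40
M: 5·8 = 40 | 4·5+1·0+4·0+2·0+4·5 = 40
Y: 5·5 = 25 | 4·0+1·5+4·0+2·0+4·5 = 25
gcd(5,4,1,4,2,4) = 1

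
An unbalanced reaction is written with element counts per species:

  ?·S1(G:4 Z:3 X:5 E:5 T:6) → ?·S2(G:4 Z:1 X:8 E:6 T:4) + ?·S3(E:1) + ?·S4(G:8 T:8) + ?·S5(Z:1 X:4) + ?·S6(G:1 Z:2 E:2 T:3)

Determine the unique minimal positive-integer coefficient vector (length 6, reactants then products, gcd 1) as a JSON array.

Coefficients: [4, 1, 6, 1, 3, 4]

G: 4·4 = 16 | 1·4+6·0+1·8+3·0+4·1 = 16
Z: 4·3 = 12 | 1·1+6·0+1·0+3·1+4·2 = 12
X: 4·5 = 20 | 1·8+6·0+1·0+3·4+4·0 = 20
E: 4·5 = 20 | 1·6+6·1+1·0+3·0+4·2 = 20
T: 4·6 = 24 | 1·4+6·0+1·8+3·0+4·3 = 24
gcd(4,1,6,1,3,4) = 1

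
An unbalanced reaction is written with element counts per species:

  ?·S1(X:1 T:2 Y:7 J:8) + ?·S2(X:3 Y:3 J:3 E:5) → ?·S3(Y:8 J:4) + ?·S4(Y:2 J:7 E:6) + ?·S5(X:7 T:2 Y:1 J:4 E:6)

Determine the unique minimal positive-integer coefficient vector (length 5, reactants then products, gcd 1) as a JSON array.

X: 3·1+6·3 = 21 | 4·0+2·0+3·7 = 21
T: 3·2+6·0 = 6 | 4·0+2·0+3·2 = 6
Y: 3·7+6·3 = 39 | 4·8+2·2+3·1 = 39
J: 3·8+6·3 = 42 | 4·4+2·7+3·4 = 42
E: 3·0+6·5 = 30 | 4·0+2·6+3·6 = 30
gcd(3,6,4,2,3) = 1

Coefficients: [3, 6, 4, 2, 3]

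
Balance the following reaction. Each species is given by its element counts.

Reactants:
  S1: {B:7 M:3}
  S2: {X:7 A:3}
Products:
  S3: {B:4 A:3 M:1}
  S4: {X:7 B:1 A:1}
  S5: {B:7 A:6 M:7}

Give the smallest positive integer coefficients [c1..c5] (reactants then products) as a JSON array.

Coefficients: [3, 6, 2, 6, 1]

X: 3·0+6·7 = 42 | 2·0+6·7+1·0 = 42
B: 3·7+6·0 = 21 | 2·4+6·1+1·7 = 21
A: 3·0+6·3 = 18 | 2·3+6·1+1·6 = 18
M: 3·3+6·0 = 9 | 2·1+6·0+1·7 = 9
gcd(3,6,2,6,1) = 1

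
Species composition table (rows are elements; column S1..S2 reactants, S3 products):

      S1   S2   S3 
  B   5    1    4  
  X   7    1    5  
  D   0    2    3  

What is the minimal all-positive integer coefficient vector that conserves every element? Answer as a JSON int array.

Coefficients: [1, 3, 2]

B: 1·5+3·1 = 8 | 2·4 = 8
X: 1·7+3·1 = 10 | 2·5 = 10
D: 1·0+3·2 = 6 | 2·3 = 6
gcd(1,3,2) = 1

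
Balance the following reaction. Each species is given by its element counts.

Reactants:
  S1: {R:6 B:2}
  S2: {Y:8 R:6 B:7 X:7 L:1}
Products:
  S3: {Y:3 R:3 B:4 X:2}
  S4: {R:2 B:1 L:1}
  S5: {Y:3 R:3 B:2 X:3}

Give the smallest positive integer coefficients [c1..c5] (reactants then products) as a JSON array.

Coefficients: [2, 3, 3, 3, 5]

Y: 2·0+3·8 = 24 | 3·3+3·0+5·3 = 24
R: 2·6+3·6 = 30 | 3·3+3·2+5·3 = 30
B: 2·2+3·7 = 25 | 3·4+3·1+5·2 = 25
X: 2·0+3·7 = 21 | 3·2+3·0+5·3 = 21
L: 2·0+3·1 = 3 | 3·0+3·1+5·0 = 3
gcd(2,3,3,3,5) = 1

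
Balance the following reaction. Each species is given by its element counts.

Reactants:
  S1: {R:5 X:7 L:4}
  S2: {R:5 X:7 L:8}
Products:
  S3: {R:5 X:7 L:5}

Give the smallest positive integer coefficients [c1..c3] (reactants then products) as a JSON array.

Coefficients: [3, 1, 4]

R: 3·5+1·5 = 20 | 4·5 = 20
X: 3·7+1·7 = 28 | 4·7 = 28
L: 3·4+1·8 = 20 | 4·5 = 20
gcd(3,1,4) = 1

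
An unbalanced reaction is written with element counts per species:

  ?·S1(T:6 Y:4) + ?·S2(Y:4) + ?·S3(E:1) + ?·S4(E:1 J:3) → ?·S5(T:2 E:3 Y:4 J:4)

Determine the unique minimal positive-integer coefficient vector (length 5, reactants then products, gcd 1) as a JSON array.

T: 1·6+2·0+5·0+4·0 = 6 | 3·2 = 6
E: 1·0+2·0+5·1+4·1 = 9 | 3·3 = 9
Y: 1·4+2·4+5·0+4·0 = 12 | 3·4 = 12
J: 1·0+2·0+5·0+4·3 = 12 | 3·4 = 12
gcd(1,2,5,4,3) = 1

Coefficients: [1, 2, 5, 4, 3]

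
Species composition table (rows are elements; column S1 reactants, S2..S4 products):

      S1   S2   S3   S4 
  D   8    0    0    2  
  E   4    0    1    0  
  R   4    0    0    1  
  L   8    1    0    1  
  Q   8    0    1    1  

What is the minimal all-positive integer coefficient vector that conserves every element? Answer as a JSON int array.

D: 1·8 = 8 | 4·0+4·0+4·2 = 8
E: 1·4 = 4 | 4·0+4·1+4·0 = 4
R: 1·4 = 4 | 4·0+4·0+4·1 = 4
L: 1·8 = 8 | 4·1+4·0+4·1 = 8
Q: 1·8 = 8 | 4·0+4·1+4·1 = 8
gcd(1,4,4,4) = 1

Coefficients: [1, 4, 4, 4]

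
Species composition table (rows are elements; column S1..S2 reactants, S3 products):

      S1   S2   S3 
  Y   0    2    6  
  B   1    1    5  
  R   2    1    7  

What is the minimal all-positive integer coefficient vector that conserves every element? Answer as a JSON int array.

Y: 2·0+3·2 = 6 | 1·6 = 6
B: 2·1+3·1 = 5 | 1·5 = 5
R: 2·2+3·1 = 7 | 1·7 = 7
gcd(2,3,1) = 1

Coefficients: [2, 3, 1]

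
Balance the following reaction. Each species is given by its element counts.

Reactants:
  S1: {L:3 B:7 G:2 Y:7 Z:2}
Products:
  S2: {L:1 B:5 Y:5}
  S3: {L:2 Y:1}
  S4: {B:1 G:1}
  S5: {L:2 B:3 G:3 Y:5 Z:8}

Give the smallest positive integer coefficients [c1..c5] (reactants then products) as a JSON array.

Coefficients: [4, 4, 3, 5, 1]

L: 4·3 = 12 | 4·1+3·2+5·0+1·2 = 12
B: 4·7 = 28 | 4·5+3·0+5·1+1·3 = 28
G: 4·2 = 8 | 4·0+3·0+5·1+1·3 = 8
Y: 4·7 = 28 | 4·5+3·1+5·0+1·5 = 28
Z: 4·2 = 8 | 4·0+3·0+5·0+1·8 = 8
gcd(4,4,3,5,1) = 1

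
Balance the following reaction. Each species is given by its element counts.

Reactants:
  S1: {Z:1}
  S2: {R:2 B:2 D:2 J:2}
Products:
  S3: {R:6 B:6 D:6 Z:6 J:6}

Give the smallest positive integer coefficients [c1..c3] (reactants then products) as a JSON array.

R: 6·0+3·2 = 6 | 1·6 = 6
B: 6·0+3·2 = 6 | 1·6 = 6
D: 6·0+3·2 = 6 | 1·6 = 6
Z: 6·1+3·0 = 6 | 1·6 = 6
J: 6·0+3·2 = 6 | 1·6 = 6
gcd(6,3,1) = 1

Coefficients: [6, 3, 1]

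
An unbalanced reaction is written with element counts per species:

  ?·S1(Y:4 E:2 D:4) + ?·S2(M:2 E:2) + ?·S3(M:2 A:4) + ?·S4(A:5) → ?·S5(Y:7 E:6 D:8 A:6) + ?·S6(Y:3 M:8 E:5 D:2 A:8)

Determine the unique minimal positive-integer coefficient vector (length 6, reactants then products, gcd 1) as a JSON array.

Y: 5·4+6·0+2·0+4·0 = 20 | 2·7+2·3 = 20
M: 5·0+6·2+2·2+4·0 = 16 | 2·0+2·8 = 16
E: 5·2+6·2+2·0+4·0 = 22 | 2·6+2·5 = 22
D: 5·4+6·0+2·0+4·0 = 20 | 2·8+2·2 = 20
A: 5·0+6·0+2·4+4·5 = 28 | 2·6+2·8 = 28
gcd(5,6,2,4,2,2) = 1

Coefficients: [5, 6, 2, 4, 2, 2]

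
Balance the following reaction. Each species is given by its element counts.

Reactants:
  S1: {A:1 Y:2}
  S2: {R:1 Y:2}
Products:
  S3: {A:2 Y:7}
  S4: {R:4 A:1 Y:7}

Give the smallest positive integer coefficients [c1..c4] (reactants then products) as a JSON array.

Coefficients: [3, 4, 1, 1]

R: 3·0+4·1 = 4 | 1·0+1·4 = 4
A: 3·1+4·0 = 3 | 1·2+1·1 = 3
Y: 3·2+4·2 = 14 | 1·7+1·7 = 14
gcd(3,4,1,1) = 1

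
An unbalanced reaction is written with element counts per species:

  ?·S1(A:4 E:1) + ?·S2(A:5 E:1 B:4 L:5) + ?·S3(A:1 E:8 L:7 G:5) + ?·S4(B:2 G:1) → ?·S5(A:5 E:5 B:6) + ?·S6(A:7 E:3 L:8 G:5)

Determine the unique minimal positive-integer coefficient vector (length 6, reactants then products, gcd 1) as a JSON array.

A: 6·4+2·5+2·1+5·0 = 36 | 3·5+3·7 = 36
E: 6·1+2·1+2·8+5·0 = 24 | 3·5+3·3 = 24
B: 6·0+2·4+2·0+5·2 = 18 | 3·6+3·0 = 18
L: 6·0+2·5+2·7+5·0 = 24 | 3·0+3·8 = 24
G: 6·0+2·0+2·5+5·1 = 15 | 3·0+3·5 = 15
gcd(6,2,2,5,3,3) = 1

Coefficients: [6, 2, 2, 5, 3, 3]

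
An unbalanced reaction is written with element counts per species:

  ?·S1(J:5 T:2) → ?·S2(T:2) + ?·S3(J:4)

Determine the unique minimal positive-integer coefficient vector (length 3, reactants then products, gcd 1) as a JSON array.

J: 4·5 = 20 | 4·0+5·4 = 20
T: 4·2 = 8 | 4·2+5·0 = 8
gcd(4,4,5) = 1

Coefficients: [4, 4, 5]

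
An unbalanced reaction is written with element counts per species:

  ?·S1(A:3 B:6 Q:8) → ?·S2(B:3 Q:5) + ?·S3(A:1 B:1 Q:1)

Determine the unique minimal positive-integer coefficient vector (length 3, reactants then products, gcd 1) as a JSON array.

A: 1·3 = 3 | 1·0+3·1 = 3
B: 1·6 = 6 | 1·3+3·1 = 6
Q: 1·8 = 8 | 1·5+3·1 = 8
gcd(1,1,3) = 1

Coefficients: [1, 1, 3]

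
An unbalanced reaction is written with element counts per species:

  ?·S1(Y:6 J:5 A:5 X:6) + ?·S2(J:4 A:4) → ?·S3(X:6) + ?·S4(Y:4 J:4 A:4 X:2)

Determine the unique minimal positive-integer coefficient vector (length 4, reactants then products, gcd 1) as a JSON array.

Y: 4·6+1·0 = 24 | 2·0+6·4 = 24
J: 4·5+1·4 = 24 | 2·0+6·4 = 24
A: 4·5+1·4 = 24 | 2·0+6·4 = 24
X: 4·6+1·0 = 24 | 2·6+6·2 = 24
gcd(4,1,2,6) = 1

Coefficients: [4, 1, 2, 6]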